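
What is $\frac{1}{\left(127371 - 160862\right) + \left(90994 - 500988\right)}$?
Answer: $- \frac{1}{443485} \approx -2.2549 \cdot 10^{-6}$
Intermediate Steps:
$\frac{1}{\left(127371 - 160862\right) + \left(90994 - 500988\right)} = \frac{1}{-33491 + \left(90994 - 500988\right)} = \frac{1}{-33491 - 409994} = \frac{1}{-443485} = - \frac{1}{443485}$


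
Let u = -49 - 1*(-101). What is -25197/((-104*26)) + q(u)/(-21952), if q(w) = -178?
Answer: 17300183/1854944 ≈ 9.3265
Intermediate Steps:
u = 52 (u = -49 + 101 = 52)
-25197/((-104*26)) + q(u)/(-21952) = -25197/((-104*26)) - 178/(-21952) = -25197/(-2704) - 178*(-1/21952) = -25197*(-1/2704) + 89/10976 = 25197/2704 + 89/10976 = 17300183/1854944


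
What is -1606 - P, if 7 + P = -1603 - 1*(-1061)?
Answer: -1057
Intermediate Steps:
P = -549 (P = -7 + (-1603 - 1*(-1061)) = -7 + (-1603 + 1061) = -7 - 542 = -549)
-1606 - P = -1606 - 1*(-549) = -1606 + 549 = -1057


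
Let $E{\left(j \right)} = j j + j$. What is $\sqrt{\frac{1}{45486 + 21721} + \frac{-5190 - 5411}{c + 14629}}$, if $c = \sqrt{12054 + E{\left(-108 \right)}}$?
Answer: $\frac{\sqrt{-47881410609046 + 67207 \sqrt{23610}}}{67207 \sqrt{14629 + \sqrt{23610}}} \approx 0.84682 i$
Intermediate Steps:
$E{\left(j \right)} = j + j^{2}$ ($E{\left(j \right)} = j^{2} + j = j + j^{2}$)
$c = \sqrt{23610}$ ($c = \sqrt{12054 - 108 \left(1 - 108\right)} = \sqrt{12054 - -11556} = \sqrt{12054 + 11556} = \sqrt{23610} \approx 153.66$)
$\sqrt{\frac{1}{45486 + 21721} + \frac{-5190 - 5411}{c + 14629}} = \sqrt{\frac{1}{45486 + 21721} + \frac{-5190 - 5411}{\sqrt{23610} + 14629}} = \sqrt{\frac{1}{67207} - \frac{10601}{14629 + \sqrt{23610}}}$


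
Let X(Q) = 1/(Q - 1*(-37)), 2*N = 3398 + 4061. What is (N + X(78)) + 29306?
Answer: 7598167/230 ≈ 33036.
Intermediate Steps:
N = 7459/2 (N = (3398 + 4061)/2 = (1/2)*7459 = 7459/2 ≈ 3729.5)
X(Q) = 1/(37 + Q) (X(Q) = 1/(Q + 37) = 1/(37 + Q))
(N + X(78)) + 29306 = (7459/2 + 1/(37 + 78)) + 29306 = (7459/2 + 1/115) + 29306 = 857787/230 + 29306 = 7598167/230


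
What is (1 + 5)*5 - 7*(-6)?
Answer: 72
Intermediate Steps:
(1 + 5)*5 - 7*(-6) = 6*5 + 42 = 30 + 42 = 72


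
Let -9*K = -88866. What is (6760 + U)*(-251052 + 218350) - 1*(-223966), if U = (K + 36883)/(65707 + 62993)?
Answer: -14211918523607/64350 ≈ -2.2085e+8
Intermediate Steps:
K = 9874 (K = -⅑*(-88866) = 9874)
U = 46757/128700 (U = (9874 + 36883)/(65707 + 62993) = 46757/128700 ≈ 0.36330)
(6760 + U)*(-251052 + 218350) - 1*(-223966) = (6760 + 46757/128700)*(-251052 + 218350) - 1*(-223966) = (870058757/128700)*(-32702) + 223966 = -14226330735707/64350 + 223966 = -14211918523607/64350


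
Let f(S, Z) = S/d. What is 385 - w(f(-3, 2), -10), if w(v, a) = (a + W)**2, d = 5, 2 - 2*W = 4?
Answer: 264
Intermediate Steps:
W = -1 (W = 1 - 1/2*4 = 1 - 2 = -1)
f(S, Z) = S/5
w(v, a) = (-1 + a)**2 (w(v, a) = (a - 1)**2 = (-1 + a)**2)
385 - w(f(-3, 2), -10) = 385 - (-1 - 10)**2 = 385 - 1*(-11)**2 = 385 - 1*121 = 385 - 121 = 264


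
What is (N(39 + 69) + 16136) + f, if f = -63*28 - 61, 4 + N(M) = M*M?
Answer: 25971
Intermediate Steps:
N(M) = -4 + M² (N(M) = -4 + M*M = -4 + M²)
f = -1825 (f = -1764 - 61 = -1825)
(N(39 + 69) + 16136) + f = ((-4 + (39 + 69)²) + 16136) - 1825 = ((-4 + 108²) + 16136) - 1825 = ((-4 + 11664) + 16136) - 1825 = (11660 + 16136) - 1825 = 27796 - 1825 = 25971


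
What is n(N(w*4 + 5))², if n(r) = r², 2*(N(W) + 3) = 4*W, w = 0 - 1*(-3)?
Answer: 923521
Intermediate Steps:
w = 3 (w = 0 + 3 = 3)
N(W) = -3 + 2*W (N(W) = -3 + (4*W)/2 = -3 + 2*W)
n(N(w*4 + 5))² = ((-3 + 2*(3*4 + 5))²)² = ((-3 + 2*(12 + 5))²)² = ((-3 + 2*17)²)² = ((-3 + 34)²)² = (31²)² = 961² = 923521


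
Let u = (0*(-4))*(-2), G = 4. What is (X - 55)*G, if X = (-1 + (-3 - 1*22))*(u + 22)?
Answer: -2508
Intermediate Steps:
u = 0 (u = 0*(-2) = 0)
X = -572 (X = (-1 + (-3 - 1*22))*(0 + 22) = (-1 + (-3 - 22))*22 = (-1 - 25)*22 = -26*22 = -572)
(X - 55)*G = (-572 - 55)*4 = -627*4 = -2508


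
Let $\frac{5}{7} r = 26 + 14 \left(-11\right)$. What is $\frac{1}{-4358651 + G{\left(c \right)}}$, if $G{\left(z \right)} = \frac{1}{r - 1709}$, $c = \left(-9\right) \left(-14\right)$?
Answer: $- \frac{9441}{41150024096} \approx -2.2943 \cdot 10^{-7}$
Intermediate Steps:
$r = - \frac{896}{5}$ ($r = \frac{7 \left(26 + 14 \left(-11\right)\right)}{5} = \frac{7 \left(26 - 154\right)}{5} = \frac{7}{5} \left(-128\right) = - \frac{896}{5} \approx -179.2$)
$c = 126$
$G{\left(z \right)} = - \frac{5}{9441}$ ($G{\left(z \right)} = \frac{1}{- \frac{896}{5} - 1709} = \frac{1}{- \frac{9441}{5}} = - \frac{5}{9441}$)
$\frac{1}{-4358651 + G{\left(c \right)}} = \frac{1}{-4358651 - \frac{5}{9441}} = \frac{1}{- \frac{41150024096}{9441}} = - \frac{9441}{41150024096}$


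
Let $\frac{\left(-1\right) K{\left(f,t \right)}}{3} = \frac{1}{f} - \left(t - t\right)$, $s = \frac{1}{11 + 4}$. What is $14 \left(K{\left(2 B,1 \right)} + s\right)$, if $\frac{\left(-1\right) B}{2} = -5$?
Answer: $- \frac{7}{6} \approx -1.1667$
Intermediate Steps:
$B = 10$ ($B = \left(-2\right) \left(-5\right) = 10$)
$s = \frac{1}{15} \approx 0.066667$
$K{\left(f,t \right)} = - \frac{3}{f}$ ($K{\left(f,t \right)} = - 3 \left(\frac{1}{f} - \left(t - t\right)\right) = - 3 \left(\frac{1}{f} - 0\right) = - 3 \left(\frac{1}{f} + 0\right) = - \frac{3}{f}$)
$14 \left(K{\left(2 B,1 \right)} + s\right) = 14 \left(- \frac{3}{2 \cdot 10} + \frac{1}{15}\right) = 14 \left(- \frac{3}{20} + \frac{1}{15}\right) = 14 \left(- \frac{1}{12}\right) = - \frac{7}{6}$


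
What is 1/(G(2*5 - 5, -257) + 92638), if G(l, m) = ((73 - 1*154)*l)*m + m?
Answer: 1/196466 ≈ 5.0899e-6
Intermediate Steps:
G(l, m) = m - 81*l*m (G(l, m) = ((73 - 154)*l)*m + m = (-81*l)*m + m = -81*l*m + m = m - 81*l*m)
1/(G(2*5 - 5, -257) + 92638) = 1/(-257*(1 - 81*(2*5 - 5)) + 92638) = 1/(-257*(1 - 81*(10 - 5)) + 92638) = 1/(-257*(1 - 81*5) + 92638) = 1/(-257*(1 - 405) + 92638) = 1/(-257*(-404) + 92638) = 1/(103828 + 92638) = 1/196466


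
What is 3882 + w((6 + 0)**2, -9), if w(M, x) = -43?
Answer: 3839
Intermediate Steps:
3882 + w((6 + 0)**2, -9) = 3882 - 43 = 3839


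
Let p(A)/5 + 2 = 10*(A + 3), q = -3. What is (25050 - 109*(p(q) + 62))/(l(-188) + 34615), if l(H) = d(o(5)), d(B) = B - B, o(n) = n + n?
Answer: 19382/34615 ≈ 0.55993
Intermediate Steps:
o(n) = 2*n
p(A) = 140 + 50*A (p(A) = -10 + 5*(10*(A + 3)) = -10 + 5*(10*(3 + A)) = -10 + 5*(30 + 10*A) = -10 + (150 + 50*A) = 140 + 50*A)
d(B) = 0
l(H) = 0
(25050 - 109*(p(q) + 62))/(l(-188) + 34615) = (25050 - 109*((140 + 50*(-3)) + 62))/(0 + 34615) = (25050 - 109*((140 - 150) + 62))/34615 = (25050 - 109*(-10 + 62))*(1/34615) = (25050 - 109*52)*(1/34615) = (25050 - 5668)*(1/34615) = 19382*(1/34615) = 19382/34615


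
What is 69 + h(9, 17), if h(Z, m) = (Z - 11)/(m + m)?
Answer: 1172/17 ≈ 68.941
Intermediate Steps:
h(Z, m) = (-11 + Z)/(2*m) (h(Z, m) = (-11 + Z)/((2*m)) = (-11 + Z)*(1/(2*m)) = (-11 + Z)/(2*m))
69 + h(9, 17) = 69 + (1/2)*(-11 + 9)/17 = 69 + (1/2)*(1/17)*(-2) = 69 - 1/17 = 1172/17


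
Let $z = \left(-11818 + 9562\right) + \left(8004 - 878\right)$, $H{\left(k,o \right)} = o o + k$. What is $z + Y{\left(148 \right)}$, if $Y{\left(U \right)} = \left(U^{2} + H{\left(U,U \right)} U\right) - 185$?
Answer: $3290285$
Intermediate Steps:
$H{\left(k,o \right)} = k + o^{2}$ ($H{\left(k,o \right)} = o^{2} + k = k + o^{2}$)
$Y{\left(U \right)} = -185 + U^{2} + U \left(U + U^{2}\right)$ ($Y{\left(U \right)} = \left(U^{2} + \left(U + U^{2}\right) U\right) - 185 = \left(U^{2} + U \left(U + U^{2}\right)\right) - 185 = -185 + U^{2} + U \left(U + U^{2}\right)$)
$z = 4870$ ($z = -2256 + 7126 = 4870$)
$z + Y{\left(148 \right)} = 4870 + \left(-185 + 148^{3} + 2 \cdot 148^{2}\right) = 4870 + \left(-185 + 3241792 + 2 \cdot 21904\right) = 4870 + \left(-185 + 3241792 + 43808\right) = 4870 + 3285415 = 3290285$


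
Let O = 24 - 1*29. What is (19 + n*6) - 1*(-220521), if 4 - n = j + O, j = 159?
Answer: 219640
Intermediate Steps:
O = -5 (O = 24 - 29 = -5)
n = -150 (n = 4 - (159 - 5) = 4 - 1*154 = 4 - 154 = -150)
(19 + n*6) - 1*(-220521) = (19 - 150*6) - 1*(-220521) = (19 - 900) + 220521 = -881 + 220521 = 219640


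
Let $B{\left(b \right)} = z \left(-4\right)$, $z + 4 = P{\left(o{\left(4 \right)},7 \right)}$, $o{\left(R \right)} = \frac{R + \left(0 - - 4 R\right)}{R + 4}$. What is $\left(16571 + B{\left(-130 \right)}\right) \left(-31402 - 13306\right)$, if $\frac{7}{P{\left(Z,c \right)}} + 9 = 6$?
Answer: $- \frac{2225966612}{3} \approx -7.4199 \cdot 10^{8}$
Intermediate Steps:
$o{\left(R \right)} = \frac{5 R}{4 + R}$ ($o{\left(R \right)} = \frac{R + \left(0 + 4 R\right)}{4 + R} = \frac{R + 4 R}{4 + R} = \frac{5 R}{4 + R}$)
$P{\left(Z,c \right)} = - \frac{7}{3}$ ($P{\left(Z,c \right)} = \frac{7}{-9 + 6} = \frac{7}{-3} = 7 \left(- \frac{1}{3}\right) = - \frac{7}{3}$)
$z = - \frac{19}{3}$ ($z = -4 - \frac{7}{3} = - \frac{19}{3} \approx -6.3333$)
$B{\left(b \right)} = \frac{76}{3}$ ($B{\left(b \right)} = \left(- \frac{19}{3}\right) \left(-4\right) = \frac{76}{3}$)
$\left(16571 + B{\left(-130 \right)}\right) \left(-31402 - 13306\right) = \left(16571 + \frac{76}{3}\right) \left(-31402 - 13306\right) = \frac{49789}{3} \left(-44708\right) = - \frac{2225966612}{3}$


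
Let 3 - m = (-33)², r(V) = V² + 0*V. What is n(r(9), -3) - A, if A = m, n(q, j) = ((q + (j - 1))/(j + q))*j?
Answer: 28159/26 ≈ 1083.0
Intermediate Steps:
r(V) = V² (r(V) = V² + 0 = V²)
n(q, j) = j*(-1 + j + q)/(j + q) (n(q, j) = ((q + (-1 + j))/(j + q))*j = ((-1 + j + q)/(j + q))*j = j*(-1 + j + q)/(j + q))
m = -1086 (m = 3 - 1*(-33)² = 3 - 1*1089 = 3 - 1089 = -1086)
A = -1086
n(r(9), -3) - A = -3*(-1 - 3 + 9²)/(-3 + 9²) - 1*(-1086) = -3*(-1 - 3 + 81)/(-3 + 81) + 1086 = -3*77/78 + 1086 = -3*1/78*77 + 1086 = -77/26 + 1086 = 28159/26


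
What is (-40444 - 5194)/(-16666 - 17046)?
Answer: 22819/16856 ≈ 1.3538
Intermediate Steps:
(-40444 - 5194)/(-16666 - 17046) = -45638/(-33712) = -45638*(-1/33712) = 22819/16856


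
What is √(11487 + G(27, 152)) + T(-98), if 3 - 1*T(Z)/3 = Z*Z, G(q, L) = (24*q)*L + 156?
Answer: -28803 + √110139 ≈ -28471.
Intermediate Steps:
G(q, L) = 156 + 24*L*q (G(q, L) = 24*L*q + 156 = 156 + 24*L*q)
T(Z) = 9 - 3*Z² (T(Z) = 9 - 3*Z*Z = 9 - 3*Z²)
√(11487 + G(27, 152)) + T(-98) = √(11487 + (156 + 24*152*27)) + (9 - 3*(-98)²) = √(11487 + (156 + 98496)) + (9 - 3*9604) = √(11487 + 98652) + (9 - 28812) = √110139 - 28803 = -28803 + √110139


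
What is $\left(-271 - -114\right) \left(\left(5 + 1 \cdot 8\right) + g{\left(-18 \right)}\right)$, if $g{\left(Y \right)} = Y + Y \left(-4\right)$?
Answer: $-10519$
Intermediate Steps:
$g{\left(Y \right)} = - 3 Y$ ($g{\left(Y \right)} = Y - 4 Y = - 3 Y$)
$\left(-271 - -114\right) \left(\left(5 + 1 \cdot 8\right) + g{\left(-18 \right)}\right) = \left(-271 - -114\right) \left(\left(5 + 1 \cdot 8\right) - -54\right) = \left(-271 + 114\right) \left(\left(5 + 8\right) + 54\right) = - 157 \left(13 + 54\right) = \left(-157\right) 67 = -10519$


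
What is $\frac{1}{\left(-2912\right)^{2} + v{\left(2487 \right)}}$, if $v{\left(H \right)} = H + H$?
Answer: $\frac{1}{8484718} \approx 1.1786 \cdot 10^{-7}$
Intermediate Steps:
$v{\left(H \right)} = 2 H$
$\frac{1}{\left(-2912\right)^{2} + v{\left(2487 \right)}} = \frac{1}{\left(-2912\right)^{2} + 2 \cdot 2487} = \frac{1}{8479744 + 4974} = \frac{1}{8484718}$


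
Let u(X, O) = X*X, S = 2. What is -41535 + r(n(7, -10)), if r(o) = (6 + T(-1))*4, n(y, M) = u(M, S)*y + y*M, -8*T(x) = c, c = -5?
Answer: -83017/2 ≈ -41509.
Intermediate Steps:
T(x) = 5/8 (T(x) = -1/8*(-5) = 5/8)
u(X, O) = X**2
n(y, M) = M*y + y*M**2 (n(y, M) = M**2*y + y*M = y*M**2 + M*y = M*y + y*M**2)
r(o) = 53/2 (r(o) = (6 + 5/8)*4 = (53/8)*4 = 53/2)
-41535 + r(n(7, -10)) = -41535 + 53/2 = -83017/2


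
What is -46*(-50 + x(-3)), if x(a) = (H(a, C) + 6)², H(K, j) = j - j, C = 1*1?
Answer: 644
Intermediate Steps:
C = 1
H(K, j) = 0
x(a) = 36 (x(a) = (0 + 6)² = 6² = 36)
-46*(-50 + x(-3)) = -46*(-50 + 36) = -46*(-14) = 644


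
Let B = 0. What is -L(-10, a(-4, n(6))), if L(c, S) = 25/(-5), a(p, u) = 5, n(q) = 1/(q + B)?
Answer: 5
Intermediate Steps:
n(q) = 1/q (n(q) = 1/(q + 0) = 1/q)
L(c, S) = -5 (L(c, S) = 25*(-⅕) = -5)
-L(-10, a(-4, n(6))) = -1*(-5) = 5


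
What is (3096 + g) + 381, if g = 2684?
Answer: 6161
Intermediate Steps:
(3096 + g) + 381 = (3096 + 2684) + 381 = 5780 + 381 = 6161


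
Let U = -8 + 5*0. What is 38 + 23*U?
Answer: -146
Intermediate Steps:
U = -8 (U = -8 + 0 = -8)
38 + 23*U = 38 + 23*(-8) = 38 - 184 = -146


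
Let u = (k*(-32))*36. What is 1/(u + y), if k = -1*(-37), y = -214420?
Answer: -1/257044 ≈ -3.8904e-6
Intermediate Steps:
k = 37
u = -42624 (u = (37*(-32))*36 = -1184*36 = -42624)
1/(u + y) = 1/(-42624 - 214420) = 1/(-257044) = -1/257044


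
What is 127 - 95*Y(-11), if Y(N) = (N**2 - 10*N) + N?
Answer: -20773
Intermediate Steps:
Y(N) = N**2 - 9*N
127 - 95*Y(-11) = 127 - (-1045)*(-9 - 11) = 127 - (-1045)*(-20) = 127 - 95*220 = 127 - 20900 = -20773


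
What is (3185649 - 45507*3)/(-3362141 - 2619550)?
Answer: -1016376/1993897 ≈ -0.50974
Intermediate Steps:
(3185649 - 45507*3)/(-3362141 - 2619550) = (3185649 - 136521)/(-5981691) = 3049128*(-1/5981691) = -1016376/1993897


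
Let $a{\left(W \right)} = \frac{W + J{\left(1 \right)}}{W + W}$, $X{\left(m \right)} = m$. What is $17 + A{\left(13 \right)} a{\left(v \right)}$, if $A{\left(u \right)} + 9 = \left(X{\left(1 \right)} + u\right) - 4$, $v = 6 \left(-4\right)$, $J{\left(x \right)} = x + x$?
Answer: $\frac{419}{24} \approx 17.458$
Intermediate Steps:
$J{\left(x \right)} = 2 x$
$v = -24$
$a{\left(W \right)} = \frac{2 + W}{2 W}$ ($a{\left(W \right)} = \frac{W + 2 \cdot 1}{W + W} = \frac{W + 2}{2 W} = \left(2 + W\right) \frac{1}{2 W} = \frac{2 + W}{2 W}$)
$A{\left(u \right)} = -12 + u$ ($A{\left(u \right)} = -9 + \left(\left(1 + u\right) - 4\right) = -9 + \left(-3 + u\right) = -12 + u$)
$17 + A{\left(13 \right)} a{\left(v \right)} = 17 + \left(-12 + 13\right) \frac{2 - 24}{2 \left(-24\right)} = 17 + 1 \cdot \frac{1}{2} \left(- \frac{1}{24}\right) \left(-22\right) = 17 + 1 \cdot \frac{11}{24} = 17 + \frac{11}{24} = \frac{419}{24}$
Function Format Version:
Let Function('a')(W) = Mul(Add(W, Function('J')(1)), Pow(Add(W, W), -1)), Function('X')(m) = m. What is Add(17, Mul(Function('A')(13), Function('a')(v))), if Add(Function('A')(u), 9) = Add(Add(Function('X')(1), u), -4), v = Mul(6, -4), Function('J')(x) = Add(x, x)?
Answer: Rational(419, 24) ≈ 17.458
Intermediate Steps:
Function('J')(x) = Mul(2, x)
v = -24
Function('a')(W) = Mul(Rational(1, 2), Pow(W, -1), Add(2, W)) (Function('a')(W) = Mul(Add(W, Mul(2, 1)), Pow(Add(W, W), -1)) = Mul(Add(W, 2), Pow(Mul(2, W), -1)) = Mul(Add(2, W), Mul(Rational(1, 2), Pow(W, -1))) = Mul(Rational(1, 2), Pow(W, -1), Add(2, W)))
Function('A')(u) = Add(-12, u) (Function('A')(u) = Add(-9, Add(Add(1, u), -4)) = Add(-9, Add(-3, u)) = Add(-12, u))
Add(17, Mul(Function('A')(13), Function('a')(v))) = Add(17, Mul(Add(-12, 13), Mul(Rational(1, 2), Pow(-24, -1), Add(2, -24)))) = Add(17, Mul(1, Mul(Rational(1, 2), Rational(-1, 24), -22))) = Add(17, Mul(1, Rational(11, 24))) = Add(17, Rational(11, 24)) = Rational(419, 24)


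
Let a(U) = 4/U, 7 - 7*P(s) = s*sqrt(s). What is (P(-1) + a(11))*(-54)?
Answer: -810/11 - 54*I/7 ≈ -73.636 - 7.7143*I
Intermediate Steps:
P(s) = 1 - s**(3/2)/7 (P(s) = 1 - s*sqrt(s)/7 = 1 - s**(3/2)/7)
(P(-1) + a(11))*(-54) = ((1 - (-1)*I/7) + 4/11)*(-54) = ((1 - (-1)*I/7) + 4*(1/11))*(-54) = ((1 + I/7) + 4/11)*(-54) = (15/11 + I/7)*(-54) = -810/11 - 54*I/7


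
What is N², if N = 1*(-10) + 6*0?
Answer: 100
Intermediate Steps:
N = -10 (N = -10 + 0 = -10)
N² = (-10)² = 100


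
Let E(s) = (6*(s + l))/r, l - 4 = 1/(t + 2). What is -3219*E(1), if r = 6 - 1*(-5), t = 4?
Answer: -99789/11 ≈ -9071.7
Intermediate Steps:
l = 25/6 (l = 4 + 1/(4 + 2) = 4 + 1/6 = 25/6 ≈ 4.1667)
r = 11 (r = 6 + 5 = 11)
E(s) = 25/11 + 6*s/11 (E(s) = (6*(s + 25/6))/11 = (6*(25/6 + s))*(1/11) = (25 + 6*s)*(1/11) = 25/11 + 6*s/11)
-3219*E(1) = -3219*(25/11 + (6/11)*1) = -3219*(25/11 + 6/11) = -3219*31/11 = -99789/11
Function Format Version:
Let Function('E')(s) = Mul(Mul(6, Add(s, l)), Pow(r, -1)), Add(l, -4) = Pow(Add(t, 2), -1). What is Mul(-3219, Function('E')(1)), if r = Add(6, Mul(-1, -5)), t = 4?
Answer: Rational(-99789, 11) ≈ -9071.7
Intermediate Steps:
l = Rational(25, 6) (l = Add(4, Pow(Add(4, 2), -1)) = Add(4, Pow(6, -1)) = Add(4, Rational(1, 6)) = Rational(25, 6) ≈ 4.1667)
r = 11 (r = Add(6, 5) = 11)
Function('E')(s) = Add(Rational(25, 11), Mul(Rational(6, 11), s)) (Function('E')(s) = Mul(Mul(6, Add(s, Rational(25, 6))), Pow(11, -1)) = Mul(Mul(6, Add(Rational(25, 6), s)), Rational(1, 11)) = Mul(Add(25, Mul(6, s)), Rational(1, 11)) = Add(Rational(25, 11), Mul(Rational(6, 11), s)))
Mul(-3219, Function('E')(1)) = Mul(-3219, Add(Rational(25, 11), Mul(Rational(6, 11), 1))) = Mul(-3219, Add(Rational(25, 11), Rational(6, 11))) = Mul(-3219, Rational(31, 11)) = Rational(-99789, 11)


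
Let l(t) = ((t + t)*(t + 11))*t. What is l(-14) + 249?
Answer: -927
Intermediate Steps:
l(t) = 2*t²*(11 + t) (l(t) = ((2*t)*(11 + t))*t = (2*t*(11 + t))*t = 2*t²*(11 + t))
l(-14) + 249 = 2*(-14)²*(11 - 14) + 249 = 2*196*(-3) + 249 = -1176 + 249 = -927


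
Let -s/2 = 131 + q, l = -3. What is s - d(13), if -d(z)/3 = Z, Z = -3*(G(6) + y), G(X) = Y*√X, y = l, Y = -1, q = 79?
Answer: -393 + 9*√6 ≈ -370.95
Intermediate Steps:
y = -3
s = -420 (s = -2*(131 + 79) = -2*210 = -420)
G(X) = -√X
Z = 9 + 3*√6 (Z = -3*(-√6 - 3) = -3*(-3 - √6) = 9 + 3*√6 ≈ 16.348)
d(z) = -27 - 9*√6 (d(z) = -3*(9 + 3*√6) = -27 - 9*√6)
s - d(13) = -420 - (-27 - 9*√6) = -420 + (27 + 9*√6) = -393 + 9*√6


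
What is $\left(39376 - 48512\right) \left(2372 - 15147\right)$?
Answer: $116712400$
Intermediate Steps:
$\left(39376 - 48512\right) \left(2372 - 15147\right) = - 9136 \left(2372 - 15147\right) = \left(-9136\right) \left(-12775\right) = 116712400$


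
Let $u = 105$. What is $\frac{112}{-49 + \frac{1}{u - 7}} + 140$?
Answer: $\frac{661164}{4801} \approx 137.71$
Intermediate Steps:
$\frac{112}{-49 + \frac{1}{u - 7}} + 140 = \frac{112}{-49 + \frac{1}{105 - 7}} + 140 = \frac{112}{-49 + \frac{1}{98}} + 140 = \frac{112}{- \frac{4801}{98}} + 140 = 112 \left(- \frac{98}{4801}\right) + 140 = - \frac{10976}{4801} + 140 = \frac{661164}{4801}$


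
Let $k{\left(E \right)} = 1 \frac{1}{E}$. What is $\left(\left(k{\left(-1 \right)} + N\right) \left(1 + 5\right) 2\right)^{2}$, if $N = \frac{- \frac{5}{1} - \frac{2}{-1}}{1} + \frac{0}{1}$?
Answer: $2304$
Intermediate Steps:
$k{\left(E \right)} = \frac{1}{E}$
$N = -3$ ($N = \left(\left(-5\right) 1 - -2\right) 1 + 0 \cdot 1 = \left(-5 + 2\right) 1 + 0 = \left(-3\right) 1 + 0 = -3 + 0 = -3$)
$\left(\left(k{\left(-1 \right)} + N\right) \left(1 + 5\right) 2\right)^{2} = \left(\left(\frac{1}{-1} - 3\right) \left(1 + 5\right) 2\right)^{2} = \left(\left(-1 - 3\right) 6 \cdot 2\right)^{2} = \left(\left(-4\right) 12\right)^{2} = \left(-48\right)^{2} = 2304$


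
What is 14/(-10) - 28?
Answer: -147/5 ≈ -29.400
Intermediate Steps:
14/(-10) - 28 = 14*(-⅒) - 28 = -7/5 - 28 = -147/5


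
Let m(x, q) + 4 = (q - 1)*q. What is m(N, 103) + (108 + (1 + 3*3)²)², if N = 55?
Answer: 53766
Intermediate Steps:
m(x, q) = -4 + q*(-1 + q) (m(x, q) = -4 + (q - 1)*q = -4 + (-1 + q)*q = -4 + q*(-1 + q))
m(N, 103) + (108 + (1 + 3*3)²)² = (-4 + 103² - 1*103) + (108 + (1 + 3*3)²)² = (-4 + 10609 - 103) + (108 + (1 + 9)²)² = 10502 + (108 + 10²)² = 10502 + (108 + 100)² = 10502 + 208² = 10502 + 43264 = 53766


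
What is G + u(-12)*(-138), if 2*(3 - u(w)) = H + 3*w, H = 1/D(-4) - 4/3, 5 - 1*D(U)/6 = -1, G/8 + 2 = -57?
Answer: -41521/12 ≈ -3460.1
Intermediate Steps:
G = -472 (G = -16 + 8*(-57) = -16 - 456 = -472)
D(U) = 36 (D(U) = 30 - 6*(-1) = 30 + 6 = 36)
H = -47/36 (H = 1/36 - 4/3 = -47/36 ≈ -1.3056)
u(w) = 263/72 - 3*w/2 (u(w) = 3 - (-47/36 + 3*w)/2 = 3 + (47/72 - 3*w/2) = 263/72 - 3*w/2)
G + u(-12)*(-138) = -472 + (263/72 - 3/2*(-12))*(-138) = -472 + (263/72 + 18)*(-138) = -472 + (1559/72)*(-138) = -472 - 35857/12 = -41521/12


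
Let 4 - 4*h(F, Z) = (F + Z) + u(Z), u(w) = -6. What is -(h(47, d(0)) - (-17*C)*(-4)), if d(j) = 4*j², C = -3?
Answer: -779/4 ≈ -194.75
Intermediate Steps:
h(F, Z) = 5/2 - F/4 - Z/4 (h(F, Z) = 1 - ((F + Z) - 6)/4 = 1 - (-6 + F + Z)/4 = 1 + (3/2 - F/4 - Z/4) = 5/2 - F/4 - Z/4)
-(h(47, d(0)) - (-17*C)*(-4)) = -((5/2 - ¼*47 - 0²) - (-17*(-3))*(-4)) = -((5/2 - 47/4 - 0) - 51*(-4)) = -((5/2 - 47/4 - ¼*0) - 1*(-204)) = -((5/2 - 47/4 + 0) + 204) = -(-37/4 + 204) = -1*779/4 = -779/4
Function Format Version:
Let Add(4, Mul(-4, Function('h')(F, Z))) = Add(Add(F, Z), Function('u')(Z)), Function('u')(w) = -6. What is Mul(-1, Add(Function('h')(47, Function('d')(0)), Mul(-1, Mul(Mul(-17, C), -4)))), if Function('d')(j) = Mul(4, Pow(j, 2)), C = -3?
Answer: Rational(-779, 4) ≈ -194.75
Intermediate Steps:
Function('h')(F, Z) = Add(Rational(5, 2), Mul(Rational(-1, 4), F), Mul(Rational(-1, 4), Z)) (Function('h')(F, Z) = Add(1, Mul(Rational(-1, 4), Add(Add(F, Z), -6))) = Add(1, Mul(Rational(-1, 4), Add(-6, F, Z))) = Add(1, Add(Rational(3, 2), Mul(Rational(-1, 4), F), Mul(Rational(-1, 4), Z))) = Add(Rational(5, 2), Mul(Rational(-1, 4), F), Mul(Rational(-1, 4), Z)))
Mul(-1, Add(Function('h')(47, Function('d')(0)), Mul(-1, Mul(Mul(-17, C), -4)))) = Mul(-1, Add(Add(Rational(5, 2), Mul(Rational(-1, 4), 47), Mul(Rational(-1, 4), Mul(4, Pow(0, 2)))), Mul(-1, Mul(Mul(-17, -3), -4)))) = Mul(-1, Add(Add(Rational(5, 2), Rational(-47, 4), Mul(Rational(-1, 4), Mul(4, 0))), Mul(-1, Mul(51, -4)))) = Mul(-1, Add(Add(Rational(5, 2), Rational(-47, 4), Mul(Rational(-1, 4), 0)), Mul(-1, -204))) = Mul(-1, Add(Add(Rational(5, 2), Rational(-47, 4), 0), 204)) = Mul(-1, Add(Rational(-37, 4), 204)) = Mul(-1, Rational(779, 4)) = Rational(-779, 4)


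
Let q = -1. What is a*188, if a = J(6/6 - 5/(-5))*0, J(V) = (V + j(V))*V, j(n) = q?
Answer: 0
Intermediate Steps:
j(n) = -1
J(V) = V*(-1 + V) (J(V) = (V - 1)*V = (-1 + V)*V = V*(-1 + V))
a = 0 (a = ((6/6 - 5/(-5))*(-1 + (6/6 - 5/(-5))))*0 = ((6*(⅙) - 5*(-⅕))*(-1 + (6*(⅙) - 5*(-⅕))))*0 = ((1 + 1)*(-1 + (1 + 1)))*0 = (2*(-1 + 2))*0 = (2*1)*0 = 2*0 = 0)
a*188 = 0*188 = 0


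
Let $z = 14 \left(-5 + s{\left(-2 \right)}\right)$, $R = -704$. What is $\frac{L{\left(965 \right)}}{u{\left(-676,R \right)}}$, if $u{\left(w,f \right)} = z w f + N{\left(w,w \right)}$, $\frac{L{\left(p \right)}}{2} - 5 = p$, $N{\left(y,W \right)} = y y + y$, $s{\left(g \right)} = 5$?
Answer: $\frac{97}{22815} \approx 0.0042516$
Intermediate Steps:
$N{\left(y,W \right)} = y + y^{2}$ ($N{\left(y,W \right)} = y^{2} + y = y + y^{2}$)
$L{\left(p \right)} = 10 + 2 p$
$z = 0$ ($z = 14 \left(-5 + 5\right) = 14 \cdot 0 = 0$)
$u{\left(w,f \right)} = w \left(1 + w\right)$ ($u{\left(w,f \right)} = 0 w f + w \left(1 + w\right) = 0 f + w \left(1 + w\right) = 0 + w \left(1 + w\right) = w \left(1 + w\right)$)
$\frac{L{\left(965 \right)}}{u{\left(-676,R \right)}} = \frac{10 + 2 \cdot 965}{\left(-676\right) \left(1 - 676\right)} = \frac{10 + 1930}{\left(-676\right) \left(-675\right)} = \frac{1940}{456300} = 1940 \cdot \frac{1}{456300} = \frac{97}{22815}$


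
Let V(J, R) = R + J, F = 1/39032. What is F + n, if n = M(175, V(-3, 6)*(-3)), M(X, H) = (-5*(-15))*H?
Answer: -26346599/39032 ≈ -675.00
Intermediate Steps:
F = 1/39032 ≈ 2.5620e-5
V(J, R) = J + R
M(X, H) = 75*H
n = -675 (n = 75*((-3 + 6)*(-3)) = 75*(3*(-3)) = 75*(-9) = -675)
F + n = 1/39032 - 675 = -26346599/39032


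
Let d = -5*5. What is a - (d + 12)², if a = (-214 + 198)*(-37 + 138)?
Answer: -1785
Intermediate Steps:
d = -25
a = -1616 (a = -16*101 = -1616)
a - (d + 12)² = -1616 - (-25 + 12)² = -1616 - 1*(-13)² = -1616 - 1*169 = -1616 - 169 = -1785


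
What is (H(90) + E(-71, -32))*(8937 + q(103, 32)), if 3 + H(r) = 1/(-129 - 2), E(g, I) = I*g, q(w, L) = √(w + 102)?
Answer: 2656416006/131 + 297238*√205/131 ≈ 2.0310e+7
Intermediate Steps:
q(w, L) = √(102 + w)
H(r) = -394/131 (H(r) = -3 + 1/(-129 - 2) = -3 + 1/(-131) = -3 - 1/131 = -394/131)
(H(90) + E(-71, -32))*(8937 + q(103, 32)) = (-394/131 - 32*(-71))*(8937 + √(102 + 103)) = (-394/131 + 2272)*(8937 + √205) = 297238*(8937 + √205)/131 = 2656416006/131 + 297238*√205/131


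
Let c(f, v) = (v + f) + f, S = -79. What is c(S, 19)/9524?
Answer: -139/9524 ≈ -0.014595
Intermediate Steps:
c(f, v) = v + 2*f (c(f, v) = (f + v) + f = v + 2*f)
c(S, 19)/9524 = (19 + 2*(-79))/9524 = (19 - 158)*(1/9524) = -139*1/9524 = -139/9524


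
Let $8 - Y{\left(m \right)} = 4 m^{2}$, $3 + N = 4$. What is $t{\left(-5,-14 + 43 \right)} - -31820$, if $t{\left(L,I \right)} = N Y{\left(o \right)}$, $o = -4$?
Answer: $31764$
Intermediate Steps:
$N = 1$ ($N = -3 + 4 = 1$)
$Y{\left(m \right)} = 8 - 4 m^{2}$
$t{\left(L,I \right)} = -56$ ($t{\left(L,I \right)} = 1 \left(8 - 4 \left(-4\right)^{2}\right) = 1 \left(8 - 64\right) = 1 \left(-56\right) = -56$)
$t{\left(-5,-14 + 43 \right)} - -31820 = -56 - -31820 = -56 + 31820 = 31764$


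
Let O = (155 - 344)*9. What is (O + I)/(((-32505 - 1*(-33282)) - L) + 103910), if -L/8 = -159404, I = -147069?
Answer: 29754/234109 ≈ 0.12709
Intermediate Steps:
L = 1275232 (L = -8*(-159404) = 1275232)
O = -1701 (O = -189*9 = -1701)
(O + I)/(((-32505 - 1*(-33282)) - L) + 103910) = (-1701 - 147069)/(((-32505 - 1*(-33282)) - 1*1275232) + 103910) = -148770/(((-32505 + 33282) - 1275232) + 103910) = -148770/((777 - 1275232) + 103910) = -148770/(-1274455 + 103910) = -148770/(-1170545) = -148770*(-1/1170545) = 29754/234109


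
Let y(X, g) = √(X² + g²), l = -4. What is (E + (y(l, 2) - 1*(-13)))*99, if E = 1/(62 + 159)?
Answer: 284526/221 + 198*√5 ≈ 1730.2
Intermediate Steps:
E = 1/221 ≈ 0.0045249
(E + (y(l, 2) - 1*(-13)))*99 = (1/221 + (√((-4)² + 2²) - 1*(-13)))*99 = (1/221 + (√(16 + 4) + 13))*99 = (1/221 + (√20 + 13))*99 = (1/221 + (2*√5 + 13))*99 = (1/221 + (13 + 2*√5))*99 = (2874/221 + 2*√5)*99 = 284526/221 + 198*√5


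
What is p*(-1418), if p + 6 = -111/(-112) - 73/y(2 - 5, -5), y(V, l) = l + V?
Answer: -326849/56 ≈ -5836.6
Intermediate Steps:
y(V, l) = V + l
p = 461/112 (p = -6 + (-111/(-112) - 73/((2 - 5) - 5)) = -6 + (-111*(-1/112) - 73/(-3 - 5)) = -6 + (111/112 - 73/(-8)) = -6 + (111/112 - 73*(-1/8)) = -6 + (111/112 + 73/8) = -6 + 1133/112 = 461/112 ≈ 4.1161)
p*(-1418) = (461/112)*(-1418) = -326849/56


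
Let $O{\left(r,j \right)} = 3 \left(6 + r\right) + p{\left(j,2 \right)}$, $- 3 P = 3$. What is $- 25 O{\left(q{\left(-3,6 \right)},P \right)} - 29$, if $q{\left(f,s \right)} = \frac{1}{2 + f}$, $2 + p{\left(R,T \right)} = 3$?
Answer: $-429$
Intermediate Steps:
$P = -1$ ($P = \left(- \frac{1}{3}\right) 3 = -1$)
$p{\left(R,T \right)} = 1$ ($p{\left(R,T \right)} = -2 + 3 = 1$)
$O{\left(r,j \right)} = 19 + 3 r$ ($O{\left(r,j \right)} = 3 \left(6 + r\right) + 1 = \left(18 + 3 r\right) + 1 = 19 + 3 r$)
$- 25 O{\left(q{\left(-3,6 \right)},P \right)} - 29 = - 25 \left(19 + \frac{3}{2 - 3}\right) - 29 = - 25 \left(19 + \frac{3}{-1}\right) - 29 = - 25 \left(19 + 3 \left(-1\right)\right) - 29 = - 25 \left(19 - 3\right) - 29 = \left(-25\right) 16 - 29 = -400 - 29 = -429$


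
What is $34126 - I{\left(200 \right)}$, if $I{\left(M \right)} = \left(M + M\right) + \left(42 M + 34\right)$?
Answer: $25292$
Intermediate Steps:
$I{\left(M \right)} = 34 + 44 M$ ($I{\left(M \right)} = 2 M + \left(34 + 42 M\right) = 34 + 44 M$)
$34126 - I{\left(200 \right)} = 34126 - \left(34 + 44 \cdot 200\right) = 34126 - \left(34 + 8800\right) = 34126 - 8834 = 25292$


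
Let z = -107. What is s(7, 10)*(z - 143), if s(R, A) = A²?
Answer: -25000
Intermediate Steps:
s(7, 10)*(z - 143) = 10²*(-107 - 143) = 100*(-250) = -25000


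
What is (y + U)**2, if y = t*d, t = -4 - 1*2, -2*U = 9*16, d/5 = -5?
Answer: 6084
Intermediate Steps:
d = -25 (d = 5*(-5) = -25)
U = -72 (U = -9*16/2 = -1/2*144 = -72)
t = -6 (t = -4 - 2 = -6)
y = 150 (y = -6*(-25) = 150)
(y + U)**2 = (150 - 72)**2 = 78**2 = 6084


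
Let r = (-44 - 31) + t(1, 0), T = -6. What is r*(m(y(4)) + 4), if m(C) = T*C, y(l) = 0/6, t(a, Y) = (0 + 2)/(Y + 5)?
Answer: -1492/5 ≈ -298.40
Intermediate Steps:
t(a, Y) = 2/(5 + Y)
r = -373/5 (r = (-44 - 31) + 2/(5 + 0) = -75 + 2/5 = -373/5 ≈ -74.600)
y(l) = 0 (y(l) = 0*(1/6) = 0)
m(C) = -6*C
r*(m(y(4)) + 4) = -373*(-6*0 + 4)/5 = -373*(0 + 4)/5 = -373/5*4 = -1492/5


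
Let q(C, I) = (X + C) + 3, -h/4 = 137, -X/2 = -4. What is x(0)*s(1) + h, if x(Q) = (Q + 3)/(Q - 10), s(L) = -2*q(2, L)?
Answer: -2701/5 ≈ -540.20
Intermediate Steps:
X = 8 (X = -2*(-4) = 8)
h = -548 (h = -4*137 = -548)
q(C, I) = 11 + C (q(C, I) = (8 + C) + 3 = 11 + C)
s(L) = -26 (s(L) = -2*(11 + 2) = -2*13 = -26)
x(Q) = (3 + Q)/(-10 + Q)
x(0)*s(1) + h = ((3 + 0)/(-10 + 0))*(-26) - 548 = (3/(-10))*(-26) - 548 = -1/10*3*(-26) - 548 = -3/10*(-26) - 548 = 39/5 - 548 = -2701/5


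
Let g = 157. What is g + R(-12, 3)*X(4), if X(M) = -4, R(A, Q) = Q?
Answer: 145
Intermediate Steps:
g + R(-12, 3)*X(4) = 157 + 3*(-4) = 157 - 12 = 145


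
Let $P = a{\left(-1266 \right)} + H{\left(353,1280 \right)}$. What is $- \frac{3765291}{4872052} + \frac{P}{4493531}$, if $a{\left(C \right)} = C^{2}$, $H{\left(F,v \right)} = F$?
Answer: $- \frac{9109021422853}{21892716695612} \approx -0.41608$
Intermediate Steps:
$P = 1603109$ ($P = \left(-1266\right)^{2} + 353 = 1602756 + 353 = 1603109$)
$- \frac{3765291}{4872052} + \frac{P}{4493531} = - \frac{3765291}{4872052} + \frac{1603109}{4493531} = - \frac{9109021422853}{21892716695612}$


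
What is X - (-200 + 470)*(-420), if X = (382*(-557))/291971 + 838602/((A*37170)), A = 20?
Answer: 1367427635890719/12058402300 ≈ 1.1340e+5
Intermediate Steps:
X = 4815070719/12058402300 (X = (382*(-557))/291971 + 838602/((20*37170)) = -212774*1/291971 + 838602/743400 = -212774/291971 + 838602*(1/743400) = -212774/291971 + 46589/41300 = 4815070719/12058402300 ≈ 0.39931)
X - (-200 + 470)*(-420) = 4815070719/12058402300 - (-200 + 470)*(-420) = 4815070719/12058402300 - 270*(-420) = 4815070719/12058402300 - 1*(-113400) = 4815070719/12058402300 + 113400 = 1367427635890719/12058402300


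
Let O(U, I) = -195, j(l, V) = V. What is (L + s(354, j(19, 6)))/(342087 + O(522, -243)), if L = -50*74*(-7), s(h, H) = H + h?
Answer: 6565/85473 ≈ 0.076808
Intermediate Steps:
L = 25900 (L = -3700*(-7) = 25900)
(L + s(354, j(19, 6)))/(342087 + O(522, -243)) = (25900 + (6 + 354))/(342087 - 195) = (25900 + 360)/341892 = 26260*(1/341892) = 6565/85473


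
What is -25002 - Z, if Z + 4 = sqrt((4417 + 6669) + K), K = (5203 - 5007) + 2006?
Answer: -24998 - 2*sqrt(3322) ≈ -25113.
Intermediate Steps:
K = 2202 (K = 196 + 2006 = 2202)
Z = -4 + 2*sqrt(3322) (Z = -4 + sqrt((4417 + 6669) + 2202) = -4 + sqrt(11086 + 2202) = -4 + sqrt(13288) = -4 + 2*sqrt(3322) ≈ 111.27)
-25002 - Z = -25002 - (-4 + 2*sqrt(3322)) = -25002 + (4 - 2*sqrt(3322)) = -24998 - 2*sqrt(3322)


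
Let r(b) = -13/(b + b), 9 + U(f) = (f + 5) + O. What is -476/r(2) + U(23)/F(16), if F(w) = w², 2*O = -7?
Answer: 975251/6656 ≈ 146.52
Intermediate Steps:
O = -7/2 (O = (½)*(-7) = -7/2 ≈ -3.5000)
U(f) = -15/2 + f (U(f) = -9 + ((f + 5) - 7/2) = -9 + ((5 + f) - 7/2) = -9 + (3/2 + f) = -15/2 + f)
r(b) = -13/(2*b) (r(b) = -13*1/(2*b) = -13/(2*b))
-476/r(2) + U(23)/F(16) = -476/((-13/2/2)) + (-15/2 + 23)/(16²) = -476/((-13/2*½)) + (31/2)/256 = -476/(-13/4) + (31/2)*(1/256) = -476*(-4/13) + 31/512 = 1904/13 + 31/512 = 975251/6656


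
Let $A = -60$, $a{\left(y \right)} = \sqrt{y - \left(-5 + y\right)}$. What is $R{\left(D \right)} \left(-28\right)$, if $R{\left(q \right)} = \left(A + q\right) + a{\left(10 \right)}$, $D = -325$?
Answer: $10780 - 28 \sqrt{5} \approx 10717.0$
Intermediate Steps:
$a{\left(y \right)} = \sqrt{5}$
$R{\left(q \right)} = -60 + q + \sqrt{5}$ ($R{\left(q \right)} = \left(-60 + q\right) + \sqrt{5} = -60 + q + \sqrt{5}$)
$R{\left(D \right)} \left(-28\right) = \left(-60 - 325 + \sqrt{5}\right) \left(-28\right) = \left(-385 + \sqrt{5}\right) \left(-28\right) = 10780 - 28 \sqrt{5}$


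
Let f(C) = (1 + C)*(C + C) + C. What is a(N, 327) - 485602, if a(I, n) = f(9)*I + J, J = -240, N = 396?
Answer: -410998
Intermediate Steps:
f(C) = C + 2*C*(1 + C) (f(C) = (1 + C)*(2*C) + C = 2*C*(1 + C) + C = C + 2*C*(1 + C))
a(I, n) = -240 + 189*I (a(I, n) = (9*(3 + 2*9))*I - 240 = (9*(3 + 18))*I - 240 = (9*21)*I - 240 = 189*I - 240 = -240 + 189*I)
a(N, 327) - 485602 = (-240 + 189*396) - 485602 = (-240 + 74844) - 485602 = 74604 - 485602 = -410998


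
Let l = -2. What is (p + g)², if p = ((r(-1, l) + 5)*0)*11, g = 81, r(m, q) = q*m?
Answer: 6561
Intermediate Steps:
r(m, q) = m*q
p = 0 (p = ((-1*(-2) + 5)*0)*11 = ((2 + 5)*0)*11 = (7*0)*11 = 0*11 = 0)
(p + g)² = (0 + 81)² = 81² = 6561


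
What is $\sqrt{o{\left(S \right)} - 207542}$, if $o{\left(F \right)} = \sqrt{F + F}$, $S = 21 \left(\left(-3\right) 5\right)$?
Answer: $\sqrt{-207542 + 3 i \sqrt{70}} \approx 0.028 + 455.57 i$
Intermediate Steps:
$S = -315$ ($S = 21 \left(-15\right) = -315$)
$o{\left(F \right)} = \sqrt{2} \sqrt{F}$ ($o{\left(F \right)} = \sqrt{2 F} = \sqrt{2} \sqrt{F}$)
$\sqrt{o{\left(S \right)} - 207542} = \sqrt{\sqrt{2} \sqrt{-315} - 207542} = \sqrt{\sqrt{2} \cdot 3 i \sqrt{35} - 207542} = \sqrt{3 i \sqrt{70} - 207542} = \sqrt{-207542 + 3 i \sqrt{70}}$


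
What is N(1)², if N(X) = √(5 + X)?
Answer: 6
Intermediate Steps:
N(1)² = (√(5 + 1))² = (√6)² = 6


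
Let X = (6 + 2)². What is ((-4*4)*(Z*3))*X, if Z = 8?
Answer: -24576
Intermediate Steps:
X = 64 (X = 8² = 64)
((-4*4)*(Z*3))*X = ((-4*4)*(8*3))*64 = -16*24*64 = -384*64 = -24576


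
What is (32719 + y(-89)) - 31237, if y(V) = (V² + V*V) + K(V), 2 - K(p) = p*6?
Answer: 17860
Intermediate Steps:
K(p) = 2 - 6*p (K(p) = 2 - p*6 = 2 - 6*p)
y(V) = 2 - 6*V + 2*V² (y(V) = (V² + V*V) + (2 - 6*V) = (V² + V²) + (2 - 6*V) = 2*V² + (2 - 6*V) = 2 - 6*V + 2*V²)
(32719 + y(-89)) - 31237 = (32719 + (2 - 6*(-89) + 2*(-89)²)) - 31237 = (32719 + (2 + 534 + 2*7921)) - 31237 = (32719 + (2 + 534 + 15842)) - 31237 = (32719 + 16378) - 31237 = 49097 - 31237 = 17860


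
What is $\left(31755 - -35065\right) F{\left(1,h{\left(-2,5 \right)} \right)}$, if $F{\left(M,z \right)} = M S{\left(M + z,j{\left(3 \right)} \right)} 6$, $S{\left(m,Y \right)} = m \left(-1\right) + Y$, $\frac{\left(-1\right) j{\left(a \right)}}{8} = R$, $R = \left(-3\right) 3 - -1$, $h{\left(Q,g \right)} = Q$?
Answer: $26059800$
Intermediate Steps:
$R = -8$ ($R = -9 + 1 = -8$)
$j{\left(a \right)} = 64$ ($j{\left(a \right)} = \left(-8\right) \left(-8\right) = 64$)
$S{\left(m,Y \right)} = Y - m$ ($S{\left(m,Y \right)} = - m + Y = Y - m$)
$F{\left(M,z \right)} = 6 M \left(64 - M - z\right)$ ($F{\left(M,z \right)} = M \left(64 - \left(M + z\right)\right) 6 = M \left(64 - M - z\right) 6 = 6 M \left(64 - M - z\right)$)
$\left(31755 - -35065\right) F{\left(1,h{\left(-2,5 \right)} \right)} = \left(31755 - -35065\right) 6 \cdot 1 \left(64 - 1 - -2\right) = \left(31755 + 35065\right) 6 \cdot 1 \left(64 - 1 + 2\right) = 66820 \cdot 6 \cdot 1 \cdot 65 = 66820 \cdot 390 = 26059800$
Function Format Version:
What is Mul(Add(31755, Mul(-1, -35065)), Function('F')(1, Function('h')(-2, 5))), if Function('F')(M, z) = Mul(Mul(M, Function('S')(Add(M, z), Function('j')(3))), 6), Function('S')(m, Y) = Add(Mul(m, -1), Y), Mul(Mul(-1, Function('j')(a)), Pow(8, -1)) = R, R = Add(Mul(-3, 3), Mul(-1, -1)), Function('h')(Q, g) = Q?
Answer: 26059800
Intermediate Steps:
R = -8 (R = Add(-9, 1) = -8)
Function('j')(a) = 64 (Function('j')(a) = Mul(-8, -8) = 64)
Function('S')(m, Y) = Add(Y, Mul(-1, m)) (Function('S')(m, Y) = Add(Mul(-1, m), Y) = Add(Y, Mul(-1, m)))
Function('F')(M, z) = Mul(6, M, Add(64, Mul(-1, M), Mul(-1, z))) (Function('F')(M, z) = Mul(Mul(M, Add(64, Mul(-1, Add(M, z)))), 6) = Mul(Mul(M, Add(64, Add(Mul(-1, M), Mul(-1, z)))), 6) = Mul(Mul(M, Add(64, Mul(-1, M), Mul(-1, z))), 6) = Mul(6, M, Add(64, Mul(-1, M), Mul(-1, z))))
Mul(Add(31755, Mul(-1, -35065)), Function('F')(1, Function('h')(-2, 5))) = Mul(Add(31755, Mul(-1, -35065)), Mul(6, 1, Add(64, Mul(-1, 1), Mul(-1, -2)))) = Mul(Add(31755, 35065), Mul(6, 1, Add(64, -1, 2))) = Mul(66820, Mul(6, 1, 65)) = Mul(66820, 390) = 26059800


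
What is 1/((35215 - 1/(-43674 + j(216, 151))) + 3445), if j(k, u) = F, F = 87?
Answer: 43587/1685073421 ≈ 2.5867e-5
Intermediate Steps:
j(k, u) = 87
1/((35215 - 1/(-43674 + j(216, 151))) + 3445) = 1/((35215 - 1/(-43674 + 87)) + 3445) = 1/((35215 - 1/(-43587)) + 3445) = 1/((35215 - 1*(-1/43587)) + 3445) = 1/((35215 + 1/43587) + 3445) = 1/(1534916206/43587 + 3445) = 1/(1685073421/43587) = 43587/1685073421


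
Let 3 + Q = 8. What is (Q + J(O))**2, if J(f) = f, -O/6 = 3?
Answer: 169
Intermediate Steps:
O = -18 (O = -6*3 = -18)
Q = 5 (Q = -3 + 8 = 5)
(Q + J(O))**2 = (5 - 18)**2 = (-13)**2 = 169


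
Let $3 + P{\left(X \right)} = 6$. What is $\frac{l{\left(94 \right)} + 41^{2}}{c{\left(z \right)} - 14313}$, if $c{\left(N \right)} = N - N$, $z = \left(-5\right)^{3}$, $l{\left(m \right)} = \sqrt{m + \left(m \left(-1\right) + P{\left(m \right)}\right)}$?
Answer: $- \frac{1681}{14313} - \frac{\sqrt{3}}{14313} \approx -0.11757$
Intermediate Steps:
$P{\left(X \right)} = 3$ ($P{\left(X \right)} = -3 + 6 = 3$)
$l{\left(m \right)} = \sqrt{3}$ ($l{\left(m \right)} = \sqrt{m + \left(m \left(-1\right) + 3\right)} = \sqrt{m - \left(-3 + m\right)} = \sqrt{3}$)
$z = -125$
$c{\left(N \right)} = 0$
$\frac{l{\left(94 \right)} + 41^{2}}{c{\left(z \right)} - 14313} = \frac{\sqrt{3} + 41^{2}}{0 - 14313} = \frac{\sqrt{3} + 1681}{-14313} = \left(1681 + \sqrt{3}\right) \left(- \frac{1}{14313}\right) = - \frac{1681}{14313} - \frac{\sqrt{3}}{14313}$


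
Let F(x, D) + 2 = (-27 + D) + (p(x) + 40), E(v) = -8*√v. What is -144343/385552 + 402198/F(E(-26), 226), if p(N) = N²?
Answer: -155274220757/550182704 ≈ -282.22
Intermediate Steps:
F(x, D) = 11 + D + x² (F(x, D) = -2 + ((-27 + D) + (x² + 40)) = -2 + ((-27 + D) + (40 + x²)) = -2 + (13 + D + x²) = 11 + D + x²)
-144343/385552 + 402198/F(E(-26), 226) = -144343/385552 + 402198/(11 + 226 + (-8*I*√26)²) = -144343/385552 + 402198/(11 + 226 - 1664) = -144343/385552 + 402198/(-1427) = -144343/385552 + 402198*(-1/1427) = -144343/385552 - 402198/1427 = -155274220757/550182704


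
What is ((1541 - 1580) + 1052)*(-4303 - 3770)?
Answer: -8177949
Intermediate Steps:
((1541 - 1580) + 1052)*(-4303 - 3770) = (-39 + 1052)*(-8073) = 1013*(-8073) = -8177949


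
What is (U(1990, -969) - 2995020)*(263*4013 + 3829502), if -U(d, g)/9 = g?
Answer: -14587834697379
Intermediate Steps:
U(d, g) = -9*g
(U(1990, -969) - 2995020)*(263*4013 + 3829502) = (-9*(-969) - 2995020)*(263*4013 + 3829502) = (8721 - 2995020)*(1055419 + 3829502) = -2986299*4884921 = -14587834697379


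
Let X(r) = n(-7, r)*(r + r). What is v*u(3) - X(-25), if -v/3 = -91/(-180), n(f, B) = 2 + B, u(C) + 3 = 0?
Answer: -22909/20 ≈ -1145.4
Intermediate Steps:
u(C) = -3 (u(C) = -3 + 0 = -3)
v = -91/60 (v = -(-273)/(-180) = -(-273)*(-1)/180 = -3*91/180 = -91/60 ≈ -1.5167)
X(r) = 2*r*(2 + r) (X(r) = (2 + r)*(r + r) = (2 + r)*(2*r) = 2*r*(2 + r))
v*u(3) - X(-25) = -91/60*(-3) - 2*(-25)*(2 - 25) = 91/20 - 2*(-25)*(-23) = 91/20 - 1*1150 = 91/20 - 1150 = -22909/20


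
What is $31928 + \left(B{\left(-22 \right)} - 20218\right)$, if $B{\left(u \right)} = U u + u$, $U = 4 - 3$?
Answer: $11666$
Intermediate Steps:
$U = 1$ ($U = 4 - 3 = 1$)
$B{\left(u \right)} = 2 u$ ($B{\left(u \right)} = 1 u + u = u + u = 2 u$)
$31928 + \left(B{\left(-22 \right)} - 20218\right) = 31928 + \left(2 \left(-22\right) - 20218\right) = 31928 - 20262 = 11666$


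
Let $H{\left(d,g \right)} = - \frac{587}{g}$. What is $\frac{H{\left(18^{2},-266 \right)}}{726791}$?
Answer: $\frac{587}{193326406} \approx 3.0363 \cdot 10^{-6}$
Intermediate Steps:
$\frac{H{\left(18^{2},-266 \right)}}{726791} = \frac{\left(-587\right) \frac{1}{-266}}{726791} = \left(-587\right) \left(- \frac{1}{266}\right) \frac{1}{726791} = \frac{587}{266} \cdot \frac{1}{726791} = \frac{587}{193326406}$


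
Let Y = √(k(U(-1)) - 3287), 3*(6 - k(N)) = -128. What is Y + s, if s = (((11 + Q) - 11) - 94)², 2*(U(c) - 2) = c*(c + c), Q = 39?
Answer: 3025 + I*√29145/3 ≈ 3025.0 + 56.906*I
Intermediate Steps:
U(c) = 2 + c² (U(c) = 2 + (c*(c + c))/2 = 2 + (c*(2*c))/2 = 2 + (2*c²)/2 = 2 + c²)
k(N) = 146/3 (k(N) = 6 - ⅓*(-128) = 6 + 128/3 = 146/3)
s = 3025 (s = (((11 + 39) - 11) - 94)² = ((50 - 11) - 94)² = (39 - 94)² = (-55)² = 3025)
Y = I*√29145/3 (Y = √(146/3 - 3287) = √(-9715/3) = I*√29145/3 ≈ 56.906*I)
Y + s = I*√29145/3 + 3025 = 3025 + I*√29145/3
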